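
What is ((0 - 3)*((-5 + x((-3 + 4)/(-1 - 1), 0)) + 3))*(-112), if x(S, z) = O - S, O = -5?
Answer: -2184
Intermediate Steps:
x(S, z) = -5 - S
((0 - 3)*((-5 + x((-3 + 4)/(-1 - 1), 0)) + 3))*(-112) = ((0 - 3)*((-5 + (-5 - (-3 + 4)/(-1 - 1))) + 3))*(-112) = -3*((-5 + (-5 - 1/(-2))) + 3)*(-112) = -3*((-5 + (-5 - (-1)/2)) + 3)*(-112) = -3*((-5 + (-5 - 1*(-½))) + 3)*(-112) = -3*((-5 + (-5 + ½)) + 3)*(-112) = -3*((-5 - 9/2) + 3)*(-112) = -3*(-19/2 + 3)*(-112) = -3*(-13/2)*(-112) = (39/2)*(-112) = -2184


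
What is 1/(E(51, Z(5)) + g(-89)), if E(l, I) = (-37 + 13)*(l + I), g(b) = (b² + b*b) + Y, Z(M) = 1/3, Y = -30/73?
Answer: 73/1066500 ≈ 6.8448e-5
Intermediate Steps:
Y = -30/73 (Y = -30*1/73 = -30/73 ≈ -0.41096)
Z(M) = ⅓
g(b) = -30/73 + 2*b² (g(b) = (b² + b*b) - 30/73 = (b² + b²) - 30/73 = 2*b² - 30/73 = -30/73 + 2*b²)
E(l, I) = -24*I - 24*l (E(l, I) = -24*(I + l) = -24*I - 24*l)
1/(E(51, Z(5)) + g(-89)) = 1/((-24*⅓ - 24*51) + (-30/73 + 2*(-89)²)) = 1/((-8 - 1224) + (-30/73 + 2*7921)) = 1/(-1232 + (-30/73 + 15842)) = 1/(-1232 + 1156436/73) = 1/(1066500/73) = 73/1066500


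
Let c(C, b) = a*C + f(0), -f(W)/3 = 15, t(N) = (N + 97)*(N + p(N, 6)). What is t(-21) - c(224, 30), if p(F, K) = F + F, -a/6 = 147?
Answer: 192825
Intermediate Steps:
a = -882 (a = -6*147 = -882)
p(F, K) = 2*F
t(N) = 3*N*(97 + N) (t(N) = (N + 97)*(N + 2*N) = (97 + N)*(3*N) = 3*N*(97 + N))
f(W) = -45 (f(W) = -3*15 = -45)
c(C, b) = -45 - 882*C (c(C, b) = -882*C - 45 = -45 - 882*C)
t(-21) - c(224, 30) = 3*(-21)*(97 - 21) - (-45 - 882*224) = 3*(-21)*76 - (-45 - 197568) = -4788 - 1*(-197613) = -4788 + 197613 = 192825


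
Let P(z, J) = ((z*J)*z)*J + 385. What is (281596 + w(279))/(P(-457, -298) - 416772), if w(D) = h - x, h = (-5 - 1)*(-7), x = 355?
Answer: 281283/18546210209 ≈ 1.5167e-5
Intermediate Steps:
h = 42 (h = -6*(-7) = 42)
P(z, J) = 385 + J²*z² (P(z, J) = ((J*z)*z)*J + 385 = (J*z²)*J + 385 = J²*z² + 385 = 385 + J²*z²)
w(D) = -313 (w(D) = 42 - 1*355 = 42 - 355 = -313)
(281596 + w(279))/(P(-457, -298) - 416772) = (281596 - 313)/((385 + (-298)²*(-457)²) - 416772) = 281283/((385 + 88804*208849) - 416772) = 281283/((385 + 18546626596) - 416772) = 281283/(18546626981 - 416772) = 281283/18546210209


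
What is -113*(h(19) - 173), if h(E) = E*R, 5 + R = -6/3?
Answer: 34578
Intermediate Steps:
R = -7 (R = -5 - 6/3 = -5 - 6*1/3 = -5 - 2 = -7)
h(E) = -7*E (h(E) = E*(-7) = -7*E)
-113*(h(19) - 173) = -113*(-7*19 - 173) = -113*(-133 - 173) = -113*(-306) = 34578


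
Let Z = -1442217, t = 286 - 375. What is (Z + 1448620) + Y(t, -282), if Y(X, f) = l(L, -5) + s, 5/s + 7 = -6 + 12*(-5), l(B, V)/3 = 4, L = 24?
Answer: 468290/73 ≈ 6414.9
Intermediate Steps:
l(B, V) = 12 (l(B, V) = 3*4 = 12)
s = -5/73 (s = 5/(-7 + (-6 + 12*(-5))) = 5/(-7 + (-6 - 60)) = 5/(-7 - 66) = 5/(-73) = 5*(-1/73) = -5/73 ≈ -0.068493)
t = -89
Y(X, f) = 871/73 (Y(X, f) = 12 - 5/73 = 871/73)
(Z + 1448620) + Y(t, -282) = (-1442217 + 1448620) + 871/73 = 6403 + 871/73 = 468290/73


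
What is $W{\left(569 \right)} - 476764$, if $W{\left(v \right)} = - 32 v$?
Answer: $-494972$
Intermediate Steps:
$W{\left(569 \right)} - 476764 = \left(-32\right) 569 - 476764 = -18208 - 476764 = -494972$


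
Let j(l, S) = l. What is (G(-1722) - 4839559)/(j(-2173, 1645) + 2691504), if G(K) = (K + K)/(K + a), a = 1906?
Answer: -222620575/123709226 ≈ -1.7995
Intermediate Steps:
G(K) = 2*K/(1906 + K) (G(K) = (K + K)/(K + 1906) = (2*K)/(1906 + K) = 2*K/(1906 + K))
(G(-1722) - 4839559)/(j(-2173, 1645) + 2691504) = (2*(-1722)/(1906 - 1722) - 4839559)/(-2173 + 2691504) = (2*(-1722)/184 - 4839559)/2689331 = (2*(-1722)*(1/184) - 4839559)*(1/2689331) = (-861/46 - 4839559)*(1/2689331) = -222620575/46*1/2689331 = -222620575/123709226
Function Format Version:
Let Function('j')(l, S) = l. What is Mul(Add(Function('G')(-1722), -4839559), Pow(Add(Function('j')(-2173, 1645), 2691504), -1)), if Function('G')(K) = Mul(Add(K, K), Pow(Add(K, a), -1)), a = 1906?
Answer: Rational(-222620575, 123709226) ≈ -1.7995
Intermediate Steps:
Function('G')(K) = Mul(2, K, Pow(Add(1906, K), -1)) (Function('G')(K) = Mul(Add(K, K), Pow(Add(K, 1906), -1)) = Mul(Mul(2, K), Pow(Add(1906, K), -1)) = Mul(2, K, Pow(Add(1906, K), -1)))
Mul(Add(Function('G')(-1722), -4839559), Pow(Add(Function('j')(-2173, 1645), 2691504), -1)) = Mul(Add(Mul(2, -1722, Pow(Add(1906, -1722), -1)), -4839559), Pow(Add(-2173, 2691504), -1)) = Mul(Add(Mul(2, -1722, Pow(184, -1)), -4839559), Pow(2689331, -1)) = Mul(Add(Mul(2, -1722, Rational(1, 184)), -4839559), Rational(1, 2689331)) = Mul(Add(Rational(-861, 46), -4839559), Rational(1, 2689331)) = Mul(Rational(-222620575, 46), Rational(1, 2689331)) = Rational(-222620575, 123709226)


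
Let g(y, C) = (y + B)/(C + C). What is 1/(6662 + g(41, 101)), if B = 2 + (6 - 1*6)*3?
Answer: 202/1345767 ≈ 0.00015010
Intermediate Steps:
B = 2 (B = 2 + (6 - 6)*3 = 2 + 0*3 = 2 + 0 = 2)
g(y, C) = (2 + y)/(2*C) (g(y, C) = (y + 2)/(C + C) = (2 + y)/((2*C)) = (2 + y)*(1/(2*C)) = (2 + y)/(2*C))
1/(6662 + g(41, 101)) = 1/(6662 + (½)*(2 + 41)/101) = 1/(6662 + (½)*(1/101)*43) = 1/(6662 + 43/202) = 1/(1345767/202) = 202/1345767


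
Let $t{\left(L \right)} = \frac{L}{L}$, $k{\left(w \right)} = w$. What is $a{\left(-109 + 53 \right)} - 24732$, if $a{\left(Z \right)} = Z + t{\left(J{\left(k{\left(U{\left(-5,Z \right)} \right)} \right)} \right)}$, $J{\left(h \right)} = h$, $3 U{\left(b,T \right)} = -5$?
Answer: $-24787$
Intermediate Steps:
$U{\left(b,T \right)} = - \frac{5}{3}$ ($U{\left(b,T \right)} = \frac{1}{3} \left(-5\right) = - \frac{5}{3}$)
$t{\left(L \right)} = 1$
$a{\left(Z \right)} = 1 + Z$ ($a{\left(Z \right)} = Z + 1 = 1 + Z$)
$a{\left(-109 + 53 \right)} - 24732 = \left(1 + \left(-109 + 53\right)\right) - 24732 = \left(1 - 56\right) - 24732 = -55 - 24732 = -24787$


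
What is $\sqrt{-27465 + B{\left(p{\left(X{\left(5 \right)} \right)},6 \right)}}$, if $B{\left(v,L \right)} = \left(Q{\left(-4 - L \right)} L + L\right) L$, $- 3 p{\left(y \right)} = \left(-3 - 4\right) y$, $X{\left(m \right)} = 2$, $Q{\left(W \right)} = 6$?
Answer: $i \sqrt{27213} \approx 164.96 i$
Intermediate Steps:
$p{\left(y \right)} = \frac{7 y}{3}$ ($p{\left(y \right)} = - \frac{\left(-3 - 4\right) y}{3} = - \frac{\left(-7\right) y}{3} = \frac{7 y}{3}$)
$B{\left(v,L \right)} = 7 L^{2}$ ($B{\left(v,L \right)} = \left(6 L + L\right) L = 7 L L = 7 L^{2}$)
$\sqrt{-27465 + B{\left(p{\left(X{\left(5 \right)} \right)},6 \right)}} = \sqrt{-27465 + 7 \cdot 6^{2}} = \sqrt{-27465 + 7 \cdot 36} = \sqrt{-27465 + 252} = \sqrt{-27213} = i \sqrt{27213}$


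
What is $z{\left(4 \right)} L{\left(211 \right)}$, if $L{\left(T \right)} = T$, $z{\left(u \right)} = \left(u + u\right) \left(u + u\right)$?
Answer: $13504$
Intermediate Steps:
$z{\left(u \right)} = 4 u^{2}$ ($z{\left(u \right)} = 2 u 2 u = 4 u^{2}$)
$z{\left(4 \right)} L{\left(211 \right)} = 4 \cdot 4^{2} \cdot 211 = 4 \cdot 16 \cdot 211 = 64 \cdot 211 = 13504$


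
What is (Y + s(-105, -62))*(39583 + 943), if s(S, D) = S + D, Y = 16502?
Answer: 661992210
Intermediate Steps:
s(S, D) = D + S
(Y + s(-105, -62))*(39583 + 943) = (16502 + (-62 - 105))*(39583 + 943) = (16502 - 167)*40526 = 16335*40526 = 661992210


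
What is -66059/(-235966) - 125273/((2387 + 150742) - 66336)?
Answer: -23826709931/20480197038 ≈ -1.1634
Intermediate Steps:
-66059/(-235966) - 125273/((2387 + 150742) - 66336) = -66059*(-1/235966) - 125273/(153129 - 66336) = 66059/235966 - 125273/86793 = -23826709931/20480197038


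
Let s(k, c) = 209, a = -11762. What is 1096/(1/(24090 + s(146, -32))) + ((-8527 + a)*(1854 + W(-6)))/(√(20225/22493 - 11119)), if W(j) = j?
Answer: 26631704 + 6249012*I*√5625036888906/41679907 ≈ 2.6632e+7 + 3.5559e+5*I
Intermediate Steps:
1096/(1/(24090 + s(146, -32))) + ((-8527 + a)*(1854 + W(-6)))/(√(20225/22493 - 11119)) = 1096/(1/(24090 + 209)) + ((-8527 - 11762)*(1854 - 6))/(√(20225/22493 - 11119)) = 1096/(1/24299) + (-20289*1848)/(√(20225*(1/22493) - 11119)) = 1096/(1/24299) - 37494072/√(20225/22493 - 11119) = 1096*24299 - 37494072*(-I*√5625036888906/250079442) = 26631704 - 37494072*(-I*√5625036888906/250079442) = 26631704 - (-6249012)*I*√5625036888906/41679907 = 26631704 + 6249012*I*√5625036888906/41679907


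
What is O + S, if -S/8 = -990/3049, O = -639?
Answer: -1940391/3049 ≈ -636.40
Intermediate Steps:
S = 7920/3049 (S = -(-7920)/3049 = -8*(-990/3049) = 7920/3049 ≈ 2.5976)
O + S = -639 + 7920/3049 = -1940391/3049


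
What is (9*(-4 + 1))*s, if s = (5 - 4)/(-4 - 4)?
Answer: 27/8 ≈ 3.3750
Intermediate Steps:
s = -⅛ (s = 1/(-8) = 1*(-⅛) = -⅛ ≈ -0.12500)
(9*(-4 + 1))*s = (9*(-4 + 1))*(-⅛) = (9*(-3))*(-⅛) = -27*(-⅛) = 27/8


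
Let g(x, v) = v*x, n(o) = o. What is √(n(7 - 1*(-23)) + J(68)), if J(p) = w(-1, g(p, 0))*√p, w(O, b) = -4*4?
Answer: √(30 - 32*√17) ≈ 10.096*I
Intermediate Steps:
w(O, b) = -16
J(p) = -16*√p
√(n(7 - 1*(-23)) + J(68)) = √((7 - 1*(-23)) - 32*√17) = √((7 + 23) - 32*√17) = √(30 - 32*√17)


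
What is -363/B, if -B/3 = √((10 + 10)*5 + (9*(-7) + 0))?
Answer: 121*√37/37 ≈ 19.892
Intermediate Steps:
B = -3*√37 (B = -3*√((10 + 10)*5 + (9*(-7) + 0)) = -3*√(20*5 + (-63 + 0)) = -3*√(100 - 63) = -3*√37 ≈ -18.248)
-363/B = -363*(-√37/111) = -(-121)*√37/37 = 121*√37/37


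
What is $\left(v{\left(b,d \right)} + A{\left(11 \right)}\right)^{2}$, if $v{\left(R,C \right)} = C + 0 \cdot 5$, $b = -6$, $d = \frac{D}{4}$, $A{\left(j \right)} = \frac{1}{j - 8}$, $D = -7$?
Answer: $\frac{289}{144} \approx 2.0069$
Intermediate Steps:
$A{\left(j \right)} = \frac{1}{-8 + j}$
$d = - \frac{7}{4} \approx -1.75$
$v{\left(R,C \right)} = C$ ($v{\left(R,C \right)} = C + 0 = C$)
$\left(v{\left(b,d \right)} + A{\left(11 \right)}\right)^{2} = \left(- \frac{7}{4} + \frac{1}{-8 + 11}\right)^{2} = \left(- \frac{7}{4} + \frac{1}{3}\right)^{2} = \left(- \frac{17}{12}\right)^{2} = \frac{289}{144}$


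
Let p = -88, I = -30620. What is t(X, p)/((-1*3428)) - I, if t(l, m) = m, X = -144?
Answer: 26241362/857 ≈ 30620.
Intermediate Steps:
t(X, p)/((-1*3428)) - I = -88/((-1*3428)) - 1*(-30620) = -88/(-3428) + 30620 = -88*(-1/3428) + 30620 = 22/857 + 30620 = 26241362/857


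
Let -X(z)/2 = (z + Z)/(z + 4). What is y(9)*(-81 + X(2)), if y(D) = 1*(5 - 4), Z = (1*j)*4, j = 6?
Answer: -269/3 ≈ -89.667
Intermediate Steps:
Z = 24 (Z = (1*6)*4 = 6*4 = 24)
y(D) = 1 (y(D) = 1*1 = 1)
X(z) = -2*(24 + z)/(4 + z) (X(z) = -2*(z + 24)/(z + 4) = -2*(24 + z)/(4 + z))
y(9)*(-81 + X(2)) = 1*(-81 + 2*(-24 - 1*2)/(4 + 2)) = 1*(-81 + 2*(-24 - 2)/6) = 1*(-81 + 2*(⅙)*(-26)) = 1*(-81 - 26/3) = 1*(-269/3) = -269/3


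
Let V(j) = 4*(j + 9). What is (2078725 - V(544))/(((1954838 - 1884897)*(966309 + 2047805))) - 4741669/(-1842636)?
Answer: 499797883236084287/194223183266187132 ≈ 2.5733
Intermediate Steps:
V(j) = 36 + 4*j (V(j) = 4*(9 + j) = 36 + 4*j)
(2078725 - V(544))/(((1954838 - 1884897)*(966309 + 2047805))) - 4741669/(-1842636) = (2078725 - (36 + 4*544))/(((1954838 - 1884897)*(966309 + 2047805))) - 4741669/(-1842636) = (2078725 - (36 + 2176))/((69941*3014114)) - 4741669*(-1/1842636) = (2078725 - 1*2212)/210810147274 + 4741669/1842636 = (2078725 - 2212)*(1/210810147274) + 4741669/1842636 = 2076513*(1/210810147274) + 4741669/1842636 = 2076513/210810147274 + 4741669/1842636 = 499797883236084287/194223183266187132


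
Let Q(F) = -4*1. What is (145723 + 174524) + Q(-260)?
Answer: 320243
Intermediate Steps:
Q(F) = -4
(145723 + 174524) + Q(-260) = (145723 + 174524) - 4 = 320247 - 4 = 320243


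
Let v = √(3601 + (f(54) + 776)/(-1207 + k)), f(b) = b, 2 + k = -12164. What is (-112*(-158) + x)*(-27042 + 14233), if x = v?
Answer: -226668064 - 12809*√643981401939/13373 ≈ -2.2744e+8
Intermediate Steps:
k = -12166 (k = -2 - 12164 = -12166)
v = √643981401939/13373 (v = √(3601 + (54 + 776)/(-1207 - 12166)) = √(3601 + 830/(-13373)) = √(3601 + 830*(-1/13373)) = √(3601 - 830/13373) = √(48155343/13373) = √643981401939/13373 ≈ 60.008)
x = √643981401939/13373 ≈ 60.008
(-112*(-158) + x)*(-27042 + 14233) = (-112*(-158) + √643981401939/13373)*(-27042 + 14233) = (17696 + √643981401939/13373)*(-12809) = -226668064 - 12809*√643981401939/13373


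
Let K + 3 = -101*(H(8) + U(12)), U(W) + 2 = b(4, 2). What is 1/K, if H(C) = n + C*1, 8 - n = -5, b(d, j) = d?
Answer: -1/2326 ≈ -0.00042992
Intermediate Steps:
U(W) = 2 (U(W) = -2 + 4 = 2)
n = 13 (n = 8 - 1*(-5) = 8 + 5 = 13)
H(C) = 13 + C (H(C) = 13 + C*1 = 13 + C)
K = -2326 (K = -3 - 101*((13 + 8) + 2) = -3 - 101*(21 + 2) = -3 - 101*23 = -3 - 2323 = -2326)
1/K = 1/(-2326) = -1/2326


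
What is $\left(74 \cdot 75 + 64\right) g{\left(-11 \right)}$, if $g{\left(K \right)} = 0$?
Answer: $0$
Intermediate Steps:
$\left(74 \cdot 75 + 64\right) g{\left(-11 \right)} = \left(74 \cdot 75 + 64\right) 0 = \left(5550 + 64\right) 0 = 5614 \cdot 0 = 0$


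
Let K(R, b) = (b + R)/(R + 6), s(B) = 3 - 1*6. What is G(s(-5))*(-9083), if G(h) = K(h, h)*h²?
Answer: 163494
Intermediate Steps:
s(B) = -3 (s(B) = 3 - 6 = -3)
K(R, b) = (R + b)/(6 + R)
G(h) = 2*h³/(6 + h) (G(h) = ((h + h)/(6 + h))*h² = ((2*h)/(6 + h))*h² = (2*h/(6 + h))*h² = 2*h³/(6 + h))
G(s(-5))*(-9083) = (2*(-3)³/(6 - 3))*(-9083) = (2*(-27)/3)*(-9083) = (2*(-27)*(⅓))*(-9083) = -18*(-9083) = 163494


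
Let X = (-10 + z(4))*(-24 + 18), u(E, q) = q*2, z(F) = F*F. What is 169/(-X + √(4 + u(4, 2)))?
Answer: 1521/322 - 169*√2/644 ≈ 4.3525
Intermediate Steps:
z(F) = F²
u(E, q) = 2*q
X = -36 (X = (-10 + 4²)*(-24 + 18) = (-10 + 16)*(-6) = 6*(-6) = -36)
169/(-X + √(4 + u(4, 2))) = 169/(-1*(-36) + √(4 + 2*2)) = 169/(36 + √(4 + 4)) = 169/(36 + √8) = 169/(36 + 2*√2)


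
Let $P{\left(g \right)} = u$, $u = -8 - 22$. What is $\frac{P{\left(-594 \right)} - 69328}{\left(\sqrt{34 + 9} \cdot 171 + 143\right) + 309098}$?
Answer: $- \frac{10724168639}{47814369359} + \frac{5930109 \sqrt{43}}{47814369359} \approx -0.22347$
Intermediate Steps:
$u = -30$ ($u = -8 - 22 = -30$)
$P{\left(g \right)} = -30$
$\frac{P{\left(-594 \right)} - 69328}{\left(\sqrt{34 + 9} \cdot 171 + 143\right) + 309098} = \frac{-30 - 69328}{\left(\sqrt{34 + 9} \cdot 171 + 143\right) + 309098} = - \frac{69358}{\left(\sqrt{43} \cdot 171 + 143\right) + 309098} = - \frac{69358}{\left(171 \sqrt{43} + 143\right) + 309098} = - \frac{69358}{\left(143 + 171 \sqrt{43}\right) + 309098} = - \frac{69358}{309241 + 171 \sqrt{43}}$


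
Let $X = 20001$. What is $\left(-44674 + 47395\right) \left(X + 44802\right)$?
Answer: $176328963$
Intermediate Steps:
$\left(-44674 + 47395\right) \left(X + 44802\right) = \left(-44674 + 47395\right) \left(20001 + 44802\right) = 2721 \cdot 64803 = 176328963$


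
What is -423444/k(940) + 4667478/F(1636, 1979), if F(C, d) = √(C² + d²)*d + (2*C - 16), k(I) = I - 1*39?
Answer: -10933692693237904932/23264575196288581 + 9236938962*√6592937/25820838175681 ≈ -469.05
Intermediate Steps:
k(I) = -39 + I (k(I) = I - 39 = -39 + I)
F(C, d) = -16 + 2*C + d*√(C² + d²) (F(C, d) = d*√(C² + d²) + (-16 + 2*C) = -16 + 2*C + d*√(C² + d²))
-423444/k(940) + 4667478/F(1636, 1979) = -423444/(-39 + 940) + 4667478/(-16 + 2*1636 + 1979*√(1636² + 1979²)) = -423444/901 + 4667478/(-16 + 3272 + 1979*√(2676496 + 3916441)) = -423444*1/901 + 4667478/(-16 + 3272 + 1979*√6592937) = -423444/901 + 4667478/(3256 + 1979*√6592937)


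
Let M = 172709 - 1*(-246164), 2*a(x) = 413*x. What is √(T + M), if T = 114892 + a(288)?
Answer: √593237 ≈ 770.22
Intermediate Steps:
a(x) = 413*x/2 (a(x) = (413*x)/2 = 413*x/2)
T = 174364 (T = 114892 + (413/2)*288 = 114892 + 59472 = 174364)
M = 418873 (M = 172709 + 246164 = 418873)
√(T + M) = √(174364 + 418873) = √593237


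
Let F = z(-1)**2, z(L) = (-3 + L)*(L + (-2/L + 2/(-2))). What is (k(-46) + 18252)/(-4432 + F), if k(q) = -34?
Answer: -9109/2216 ≈ -4.1106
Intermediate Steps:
z(L) = (-3 + L)*(-1 + L - 2/L) (z(L) = (-3 + L)*(L + (-2/L + 2*(-1/2))) = (-3 + L)*(L + (-2/L - 1)) = (-3 + L)*(L + (-1 - 2/L)) = (-3 + L)*(-1 + L - 2/L))
F = 0 (F = (1 + (-1)**2 - 4*(-1) + 6/(-1))**2 = (1 + 1 + 4 + 6*(-1))**2 = (1 + 1 + 4 - 6)**2 = 0**2 = 0)
(k(-46) + 18252)/(-4432 + F) = (-34 + 18252)/(-4432 + 0) = 18218/(-4432) = 18218*(-1/4432) = -9109/2216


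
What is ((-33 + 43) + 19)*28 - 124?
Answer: 688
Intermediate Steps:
((-33 + 43) + 19)*28 - 124 = (10 + 19)*28 - 124 = 29*28 - 124 = 812 - 124 = 688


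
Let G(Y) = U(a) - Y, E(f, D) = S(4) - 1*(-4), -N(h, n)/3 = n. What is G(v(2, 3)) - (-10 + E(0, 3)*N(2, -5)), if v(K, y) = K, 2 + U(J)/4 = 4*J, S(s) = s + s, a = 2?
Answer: -148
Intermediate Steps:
N(h, n) = -3*n
S(s) = 2*s
U(J) = -8 + 16*J (U(J) = -8 + 4*(4*J) = -8 + 16*J)
E(f, D) = 12 (E(f, D) = 2*4 - 1*(-4) = 8 + 4 = 12)
G(Y) = 24 - Y (G(Y) = (-8 + 16*2) - Y = (-8 + 32) - Y = 24 - Y)
G(v(2, 3)) - (-10 + E(0, 3)*N(2, -5)) = (24 - 1*2) - (-10 + 12*(-3*(-5))) = (24 - 2) - (-10 + 12*15) = 22 - (-10 + 180) = 22 - 1*170 = 22 - 170 = -148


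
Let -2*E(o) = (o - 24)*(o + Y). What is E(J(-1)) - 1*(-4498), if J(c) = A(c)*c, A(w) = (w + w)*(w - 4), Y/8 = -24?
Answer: 1064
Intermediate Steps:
Y = -192 (Y = 8*(-24) = -192)
A(w) = 2*w*(-4 + w) (A(w) = (2*w)*(-4 + w) = 2*w*(-4 + w))
J(c) = 2*c²*(-4 + c) (J(c) = (2*c*(-4 + c))*c = 2*c²*(-4 + c))
E(o) = -(-192 + o)*(-24 + o)/2 (E(o) = -(o - 24)*(o - 192)/2 = -(-24 + o)*(-192 + o)/2 = -(-192 + o)*(-24 + o)/2)
E(J(-1)) - 1*(-4498) = (-2304 + 108*(2*(-1)²*(-4 - 1)) - 4*(-4 - 1)²/2) - 1*(-4498) = (-2304 + 108*(2*1*(-5)) - (2*1*(-5))²/2) + 4498 = (-2304 + 108*(-10) - ½*(-10)²) + 4498 = (-2304 - 1080 - ½*100) + 4498 = (-2304 - 1080 - 50) + 4498 = -3434 + 4498 = 1064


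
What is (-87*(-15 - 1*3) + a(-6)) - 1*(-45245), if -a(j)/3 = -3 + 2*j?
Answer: 46856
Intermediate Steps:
a(j) = 9 - 6*j (a(j) = -3*(-3 + 2*j) = 9 - 6*j)
(-87*(-15 - 1*3) + a(-6)) - 1*(-45245) = (-87*(-15 - 1*3) + (9 - 6*(-6))) - 1*(-45245) = (-87*(-15 - 3) + (9 + 36)) + 45245 = (-87*(-18) + 45) + 45245 = (1566 + 45) + 45245 = 1611 + 45245 = 46856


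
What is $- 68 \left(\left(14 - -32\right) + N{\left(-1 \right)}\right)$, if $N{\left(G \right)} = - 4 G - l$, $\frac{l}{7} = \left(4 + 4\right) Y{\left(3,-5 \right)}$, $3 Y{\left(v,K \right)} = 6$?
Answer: $4216$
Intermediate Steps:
$Y{\left(v,K \right)} = 2$ ($Y{\left(v,K \right)} = \frac{1}{3} \cdot 6 = 2$)
$l = 112$ ($l = 7 \left(4 + 4\right) 2 = 7 \cdot 8 \cdot 2 = 7 \cdot 16 = 112$)
$N{\left(G \right)} = -112 - 4 G$ ($N{\left(G \right)} = - 4 G - 112 = -112 - 4 G$)
$- 68 \left(\left(14 - -32\right) + N{\left(-1 \right)}\right) = - 68 \left(\left(14 - -32\right) - 108\right) = - 68 \left(\left(14 + 32\right) + \left(-112 + 4\right)\right) = - 68 \left(46 - 108\right) = \left(-68\right) \left(-62\right) = 4216$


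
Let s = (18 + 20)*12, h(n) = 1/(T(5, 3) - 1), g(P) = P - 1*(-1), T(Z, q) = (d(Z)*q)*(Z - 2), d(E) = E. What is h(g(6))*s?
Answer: 114/11 ≈ 10.364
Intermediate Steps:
T(Z, q) = Z*q*(-2 + Z) (T(Z, q) = (Z*q)*(Z - 2) = (Z*q)*(-2 + Z) = Z*q*(-2 + Z))
g(P) = 1 + P (g(P) = P + 1 = 1 + P)
h(n) = 1/44 (h(n) = 1/(5*3*(-2 + 5) - 1) = 1/(5*3*3 - 1) = 1/(45 - 1) = 1/44)
s = 456 (s = 38*12 = 456)
h(g(6))*s = (1/44)*456 = 114/11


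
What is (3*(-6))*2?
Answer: -36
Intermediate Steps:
(3*(-6))*2 = -18*2 = -36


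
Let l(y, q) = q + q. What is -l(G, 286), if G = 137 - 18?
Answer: -572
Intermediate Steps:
G = 119
l(y, q) = 2*q
-l(G, 286) = -2*286 = -1*572 = -572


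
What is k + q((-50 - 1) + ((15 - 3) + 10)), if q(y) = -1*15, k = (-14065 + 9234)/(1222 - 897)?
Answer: -9706/325 ≈ -29.865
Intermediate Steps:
k = -4831/325 ≈ -14.865
q(y) = -15
k + q((-50 - 1) + ((15 - 3) + 10)) = -4831/325 - 15 = -9706/325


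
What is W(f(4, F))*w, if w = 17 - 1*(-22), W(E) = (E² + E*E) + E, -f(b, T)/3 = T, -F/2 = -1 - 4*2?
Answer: 225342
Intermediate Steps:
F = 18 (F = -2*(-1 - 4*2) = -2*(-1 - 8) = -2*(-9) = 18)
f(b, T) = -3*T
W(E) = E + 2*E² (W(E) = (E² + E²) + E = 2*E² + E = E + 2*E²)
w = 39 (w = 17 + 22 = 39)
W(f(4, F))*w = ((-3*18)*(1 + 2*(-3*18)))*39 = -54*(1 + 2*(-54))*39 = -54*(1 - 108)*39 = -54*(-107)*39 = 5778*39 = 225342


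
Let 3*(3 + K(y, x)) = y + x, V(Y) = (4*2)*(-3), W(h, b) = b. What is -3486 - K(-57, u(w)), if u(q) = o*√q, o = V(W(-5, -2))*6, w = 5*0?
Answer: -3464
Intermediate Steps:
V(Y) = -24 (V(Y) = 8*(-3) = -24)
w = 0
o = -144 (o = -24*6 = -144)
u(q) = -144*√q
K(y, x) = -3 + x/3 + y/3 (K(y, x) = -3 + (y + x)/3 = -3 + (x + y)/3 = -3 + (x/3 + y/3) = -3 + x/3 + y/3)
-3486 - K(-57, u(w)) = -3486 - (-3 + (-144*√0)/3 + (⅓)*(-57)) = -3486 - (-3 + (-144*0)/3 - 19) = -3486 - (-3 + (⅓)*0 - 19) = -3486 - (-3 + 0 - 19) = -3486 - 1*(-22) = -3486 + 22 = -3464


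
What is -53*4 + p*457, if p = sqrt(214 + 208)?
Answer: -212 + 457*sqrt(422) ≈ 9176.0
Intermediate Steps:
p = sqrt(422) ≈ 20.543
-53*4 + p*457 = -53*4 + sqrt(422)*457 = -212 + 457*sqrt(422)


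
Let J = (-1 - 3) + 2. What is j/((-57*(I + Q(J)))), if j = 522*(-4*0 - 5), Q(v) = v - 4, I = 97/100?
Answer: -87000/9557 ≈ -9.1033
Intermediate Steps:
I = 97/100 (I = 97*(1/100) = 97/100 ≈ 0.97000)
J = -2 (J = -4 + 2 = -2)
Q(v) = -4 + v
j = -2610 (j = 522*(0 - 5) = 522*(-5) = -2610)
j/((-57*(I + Q(J)))) = -2610*(-1/(57*(97/100 + (-4 - 2)))) = -2610*(-1/(57*(97/100 - 6))) = -2610/((-57*(-503/100))) = -2610/28671/100 = -2610*100/28671 = -87000/9557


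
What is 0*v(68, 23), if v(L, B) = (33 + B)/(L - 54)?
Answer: 0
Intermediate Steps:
v(L, B) = (33 + B)/(-54 + L)
0*v(68, 23) = 0*((33 + 23)/(-54 + 68)) = 0*(56/14) = 0*((1/14)*56) = 0*4 = 0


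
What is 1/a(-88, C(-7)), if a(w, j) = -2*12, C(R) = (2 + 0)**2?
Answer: -1/24 ≈ -0.041667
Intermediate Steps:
C(R) = 4 (C(R) = 2**2 = 4)
a(w, j) = -24
1/a(-88, C(-7)) = 1/(-24) = -1/24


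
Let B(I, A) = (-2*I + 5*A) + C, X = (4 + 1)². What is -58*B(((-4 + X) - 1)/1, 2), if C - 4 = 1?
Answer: 1450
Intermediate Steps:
C = 5 (C = 4 + 1 = 5)
X = 25 (X = 5² = 25)
B(I, A) = 5 - 2*I + 5*A (B(I, A) = (-2*I + 5*A) + 5 = 5 - 2*I + 5*A)
-58*B(((-4 + X) - 1)/1, 2) = -58*(5 - 2*((-4 + 25) - 1)/1 + 5*2) = -58*(5 - 2*(21 - 1) + 10) = -58*(5 - 40 + 10) = -58*(-25) = 1450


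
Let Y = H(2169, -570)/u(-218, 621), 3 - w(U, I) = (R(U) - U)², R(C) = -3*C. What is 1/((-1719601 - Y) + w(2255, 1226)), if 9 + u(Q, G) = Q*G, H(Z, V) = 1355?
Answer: -135387/11247951687871 ≈ -1.2037e-8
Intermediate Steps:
w(U, I) = 3 - 16*U² (w(U, I) = 3 - (-3*U - U)² = 3 - (-4*U)² = 3 - 16*U²)
u(Q, G) = -9 + G*Q (u(Q, G) = -9 + Q*G = -9 + G*Q)
Y = -1355/135387 (Y = 1355/(-9 + 621*(-218)) = 1355/(-9 - 135378) = 1355/(-135387) = 1355*(-1/135387) = -1355/135387 ≈ -0.010008)
1/((-1719601 - Y) + w(2255, 1226)) = 1/((-1719601 - 1*(-1355/135387)) + (3 - 16*2255²)) = 1/((-1719601 + 1355/135387) + (3 - 16*5085025)) = 1/(-232811619232/135387 + (3 - 81360400)) = 1/(-232811619232/135387 - 81360397) = 1/(-11247951687871/135387) = -135387/11247951687871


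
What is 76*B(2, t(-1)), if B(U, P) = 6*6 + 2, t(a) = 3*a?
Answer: 2888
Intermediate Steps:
B(U, P) = 38 (B(U, P) = 36 + 2 = 38)
76*B(2, t(-1)) = 76*38 = 2888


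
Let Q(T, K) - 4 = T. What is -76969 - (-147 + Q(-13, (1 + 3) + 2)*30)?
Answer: -76552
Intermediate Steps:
Q(T, K) = 4 + T
-76969 - (-147 + Q(-13, (1 + 3) + 2)*30) = -76969 - (-147 + (4 - 13)*30) = -76969 - (-147 - 9*30) = -76969 - (-147 - 270) = -76969 - 1*(-417) = -76969 + 417 = -76552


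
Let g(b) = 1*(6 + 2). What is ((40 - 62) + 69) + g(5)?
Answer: 55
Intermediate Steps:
g(b) = 8 (g(b) = 1*8 = 8)
((40 - 62) + 69) + g(5) = ((40 - 62) + 69) + 8 = (-22 + 69) + 8 = 47 + 8 = 55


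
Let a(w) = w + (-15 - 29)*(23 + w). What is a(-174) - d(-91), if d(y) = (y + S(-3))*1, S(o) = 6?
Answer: 6555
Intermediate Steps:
a(w) = -1012 - 43*w (a(w) = w - 44*(23 + w) = w + (-1012 - 44*w) = -1012 - 43*w)
d(y) = 6 + y (d(y) = (y + 6)*1 = (6 + y)*1 = 6 + y)
a(-174) - d(-91) = (-1012 - 43*(-174)) - (6 - 91) = (-1012 + 7482) - 1*(-85) = 6470 + 85 = 6555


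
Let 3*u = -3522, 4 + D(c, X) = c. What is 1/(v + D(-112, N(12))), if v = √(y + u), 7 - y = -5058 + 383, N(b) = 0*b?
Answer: -29/2487 - √877/4974 ≈ -0.017614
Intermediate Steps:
N(b) = 0
D(c, X) = -4 + c
u = -1174 (u = (⅓)*(-3522) = -1174)
y = 4682 (y = 7 - (-5058 + 383) = 7 - 1*(-4675) = 7 + 4675 = 4682)
v = 2*√877 (v = √(4682 - 1174) = √3508 = 2*√877 ≈ 59.228)
1/(v + D(-112, N(12))) = 1/(2*√877 + (-4 - 112)) = 1/(2*√877 - 116) = 1/(-116 + 2*√877)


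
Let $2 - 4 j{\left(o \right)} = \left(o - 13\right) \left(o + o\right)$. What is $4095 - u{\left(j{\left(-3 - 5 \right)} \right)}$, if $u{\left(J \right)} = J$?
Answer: $\frac{8357}{2} \approx 4178.5$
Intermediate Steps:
$j{\left(o \right)} = \frac{1}{2} - \frac{o \left(-13 + o\right)}{2}$ ($j{\left(o \right)} = \frac{1}{2} - \frac{\left(o - 13\right) \left(o + o\right)}{4} = \frac{1}{2} - \frac{\left(-13 + o\right) 2 o}{4} = \frac{1}{2} - \frac{2 o \left(-13 + o\right)}{4} = \frac{1}{2} - \frac{o \left(-13 + o\right)}{2}$)
$4095 - u{\left(j{\left(-3 - 5 \right)} \right)} = 4095 - \left(\frac{1}{2} - \frac{\left(-3 - 5\right)^{2}}{2} + \frac{13 \left(-3 - 5\right)}{2}\right) = 4095 - \left(\frac{1}{2} - \frac{\left(-8\right)^{2}}{2} + \frac{13}{2} \left(-8\right)\right) = 4095 - \left(\frac{1}{2} - 32 - 52\right) = 4095 - - \frac{167}{2} = 4095 + \frac{167}{2} = \frac{8357}{2}$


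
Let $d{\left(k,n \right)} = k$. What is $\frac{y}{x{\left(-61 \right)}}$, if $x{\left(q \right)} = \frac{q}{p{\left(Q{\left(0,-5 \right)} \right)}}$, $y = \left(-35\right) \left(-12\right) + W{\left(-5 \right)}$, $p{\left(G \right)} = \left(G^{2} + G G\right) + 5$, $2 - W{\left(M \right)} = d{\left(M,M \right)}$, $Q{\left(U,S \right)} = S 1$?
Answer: $-385$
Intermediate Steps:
$Q{\left(U,S \right)} = S$
$W{\left(M \right)} = 2 - M$
$p{\left(G \right)} = 5 + 2 G^{2}$ ($p{\left(G \right)} = \left(G^{2} + G^{2}\right) + 5 = 2 G^{2} + 5 = 5 + 2 G^{2}$)
$y = 427$ ($y = \left(-35\right) \left(-12\right) + \left(2 - -5\right) = 420 + \left(2 + 5\right) = 420 + 7 = 427$)
$x{\left(q \right)} = \frac{q}{55}$ ($x{\left(q \right)} = \frac{q}{5 + 2 \left(-5\right)^{2}} = \frac{q}{5 + 2 \cdot 25} = \frac{q}{5 + 50} = \frac{q}{55}$)
$\frac{y}{x{\left(-61 \right)}} = \frac{427}{\frac{1}{55} \left(-61\right)} = \frac{427}{- \frac{61}{55}} = 427 \left(- \frac{55}{61}\right) = -385$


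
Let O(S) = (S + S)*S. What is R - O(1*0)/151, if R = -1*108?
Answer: -108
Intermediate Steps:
R = -108
O(S) = 2*S² (O(S) = (2*S)*S = 2*S²)
R - O(1*0)/151 = -108 - 2*(1*0)²/151 = -108 - 2*0²/151 = -108 - 2*0/151 = -108 - 0/151 = -108 - 1*0 = -108 + 0 = -108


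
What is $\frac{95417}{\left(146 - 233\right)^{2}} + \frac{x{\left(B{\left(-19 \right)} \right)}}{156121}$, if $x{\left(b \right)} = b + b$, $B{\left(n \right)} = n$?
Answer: $\frac{14896309835}{1181679849} \approx 12.606$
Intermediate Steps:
$x{\left(b \right)} = 2 b$
$\frac{95417}{\left(146 - 233\right)^{2}} + \frac{x{\left(B{\left(-19 \right)} \right)}}{156121} = \frac{95417}{\left(146 - 233\right)^{2}} + \frac{2 \left(-19\right)}{156121} = \frac{95417}{\left(-87\right)^{2}} - \frac{38}{156121} = \frac{95417}{7569} - \frac{38}{156121} = \frac{14896309835}{1181679849}$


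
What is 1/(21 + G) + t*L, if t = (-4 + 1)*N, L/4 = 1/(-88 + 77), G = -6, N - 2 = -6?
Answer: -709/165 ≈ -4.2970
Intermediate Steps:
N = -4 (N = 2 - 6 = -4)
L = -4/11 (L = 4/(-88 + 77) = 4/(-11) = 4*(-1/11) = -4/11 ≈ -0.36364)
t = 12 (t = (-4 + 1)*(-4) = -3*(-4) = 12)
1/(21 + G) + t*L = 1/(21 - 6) + 12*(-4/11) = 1/15 - 48/11 = -709/165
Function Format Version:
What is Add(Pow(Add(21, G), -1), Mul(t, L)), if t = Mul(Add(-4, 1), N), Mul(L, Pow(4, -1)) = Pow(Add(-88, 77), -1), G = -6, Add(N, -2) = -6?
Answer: Rational(-709, 165) ≈ -4.2970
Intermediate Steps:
N = -4 (N = Add(2, -6) = -4)
L = Rational(-4, 11) (L = Mul(4, Pow(Add(-88, 77), -1)) = Mul(4, Pow(-11, -1)) = Mul(4, Rational(-1, 11)) = Rational(-4, 11) ≈ -0.36364)
t = 12 (t = Mul(Add(-4, 1), -4) = Mul(-3, -4) = 12)
Add(Pow(Add(21, G), -1), Mul(t, L)) = Add(Pow(Add(21, -6), -1), Mul(12, Rational(-4, 11))) = Add(Pow(15, -1), Rational(-48, 11)) = Add(Rational(1, 15), Rational(-48, 11)) = Rational(-709, 165)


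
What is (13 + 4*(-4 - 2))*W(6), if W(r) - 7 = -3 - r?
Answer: 22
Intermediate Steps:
W(r) = 4 - r (W(r) = 7 + (-3 - r) = 4 - r)
(13 + 4*(-4 - 2))*W(6) = (13 + 4*(-4 - 2))*(4 - 1*6) = (13 + 4*(-6))*(4 - 6) = (13 - 24)*(-2) = -11*(-2) = 22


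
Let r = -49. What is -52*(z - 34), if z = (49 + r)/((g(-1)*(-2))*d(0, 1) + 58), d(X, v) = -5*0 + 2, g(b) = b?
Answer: 1768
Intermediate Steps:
d(X, v) = 2 (d(X, v) = 0 + 2 = 2)
z = 0 (z = (49 - 49)/(-1*(-2)*2 + 58) = 0/(2*2 + 58) = 0/(4 + 58) = 0/62 = 0*(1/62) = 0)
-52*(z - 34) = -52*(0 - 34) = -52*(-34) = 1768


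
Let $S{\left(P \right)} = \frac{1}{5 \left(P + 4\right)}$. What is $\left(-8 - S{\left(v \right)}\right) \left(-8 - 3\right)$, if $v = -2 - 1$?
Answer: $\frac{451}{5} \approx 90.2$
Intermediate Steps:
$v = -3$
$S{\left(P \right)} = \frac{1}{20 + 5 P}$ ($S{\left(P \right)} = \frac{1}{5 \left(4 + P\right)} = \frac{1}{20 + 5 P}$)
$\left(-8 - S{\left(v \right)}\right) \left(-8 - 3\right) = \left(-8 - \frac{1}{5 \left(4 - 3\right)}\right) \left(-8 - 3\right) = \left(-8 - \frac{1}{5 \cdot 1}\right) \left(-11\right) = \left(-8 - \frac{1}{5} \cdot 1\right) \left(-11\right) = \left(-8 - \frac{1}{5}\right) \left(-11\right) = \left(- \frac{41}{5}\right) \left(-11\right) = \frac{451}{5}$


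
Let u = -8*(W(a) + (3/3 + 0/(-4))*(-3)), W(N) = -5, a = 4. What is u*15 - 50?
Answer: 910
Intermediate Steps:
u = 64 (u = -8*(-5 + (3/3 + 0/(-4))*(-3)) = -8*(-5 + (3*(⅓) + 0*(-¼))*(-3)) = -8*(-5 + (1 + 0)*(-3)) = -8*(-5 + 1*(-3)) = -8*(-5 - 3) = -8*(-8) = 64)
u*15 - 50 = 64*15 - 50 = 960 - 50 = 910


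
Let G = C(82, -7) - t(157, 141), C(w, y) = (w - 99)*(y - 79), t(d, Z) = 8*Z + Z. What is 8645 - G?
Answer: 8452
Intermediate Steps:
t(d, Z) = 9*Z
C(w, y) = (-99 + w)*(-79 + y)
G = 193 (G = (7821 - 99*(-7) - 79*82 + 82*(-7)) - 9*141 = (7821 + 693 - 6478 - 574) - 1*1269 = 1462 - 1269 = 193)
8645 - G = 8645 - 1*193 = 8645 - 193 = 8452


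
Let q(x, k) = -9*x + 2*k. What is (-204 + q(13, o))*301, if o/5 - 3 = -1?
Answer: -90601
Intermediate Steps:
o = 10 (o = 15 + 5*(-1) = 15 - 5 = 10)
(-204 + q(13, o))*301 = (-204 + (-9*13 + 2*10))*301 = (-204 + (-117 + 20))*301 = (-204 - 97)*301 = -301*301 = -90601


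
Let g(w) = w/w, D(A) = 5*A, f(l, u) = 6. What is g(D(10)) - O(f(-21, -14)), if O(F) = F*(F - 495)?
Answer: 2935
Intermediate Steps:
O(F) = F*(-495 + F)
g(w) = 1
g(D(10)) - O(f(-21, -14)) = 1 - 6*(-495 + 6) = 1 - 6*(-489) = 1 - 1*(-2934) = 1 + 2934 = 2935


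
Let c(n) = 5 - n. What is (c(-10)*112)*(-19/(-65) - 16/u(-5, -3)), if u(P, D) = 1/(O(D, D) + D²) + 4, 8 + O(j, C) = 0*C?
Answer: -63504/13 ≈ -4884.9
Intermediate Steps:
O(j, C) = -8 (O(j, C) = -8 + 0*C = -8 + 0 = -8)
u(P, D) = 4 + 1/(-8 + D²) (u(P, D) = 1/(-8 + D²) + 4 = 4 + 1/(-8 + D²))
(c(-10)*112)*(-19/(-65) - 16/u(-5, -3)) = ((5 - 1*(-10))*112)*(-19/(-65) - 16*(-8 + (-3)²)/(-31 + 4*(-3)²)) = ((5 + 10)*112)*(-19*(-1/65) - 16*(-8 + 9)/(-31 + 4*9)) = (15*112)*(19/65 - 16/(-31 + 36)) = 1680*(19/65 - 16/(1*5)) = 1680*(19/65 - 16/5) = 1680*(-189/65) = -63504/13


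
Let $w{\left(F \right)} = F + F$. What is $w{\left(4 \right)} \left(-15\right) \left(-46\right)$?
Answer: $5520$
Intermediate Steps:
$w{\left(F \right)} = 2 F$
$w{\left(4 \right)} \left(-15\right) \left(-46\right) = 2 \cdot 4 \left(-15\right) \left(-46\right) = 8 \left(-15\right) \left(-46\right) = \left(-120\right) \left(-46\right) = 5520$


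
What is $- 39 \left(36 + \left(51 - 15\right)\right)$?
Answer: $-2808$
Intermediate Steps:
$- 39 \left(36 + \left(51 - 15\right)\right) = - 39 \left(36 + 36\right) = \left(-39\right) 72 = -2808$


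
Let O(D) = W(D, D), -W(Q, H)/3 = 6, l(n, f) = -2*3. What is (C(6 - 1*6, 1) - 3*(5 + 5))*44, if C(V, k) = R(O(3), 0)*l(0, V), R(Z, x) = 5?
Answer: -2640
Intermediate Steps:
l(n, f) = -6
W(Q, H) = -18 (W(Q, H) = -3*6 = -18)
O(D) = -18
C(V, k) = -30 (C(V, k) = 5*(-6) = -30)
(C(6 - 1*6, 1) - 3*(5 + 5))*44 = (-30 - 3*(5 + 5))*44 = (-30 - 3*10)*44 = (-30 - 30)*44 = -60*44 = -2640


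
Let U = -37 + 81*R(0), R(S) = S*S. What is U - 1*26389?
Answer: -26426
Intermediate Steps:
R(S) = S**2
U = -37 (U = -37 + 81*0**2 = -37 + 81*0 = -37 + 0 = -37)
U - 1*26389 = -37 - 1*26389 = -37 - 26389 = -26426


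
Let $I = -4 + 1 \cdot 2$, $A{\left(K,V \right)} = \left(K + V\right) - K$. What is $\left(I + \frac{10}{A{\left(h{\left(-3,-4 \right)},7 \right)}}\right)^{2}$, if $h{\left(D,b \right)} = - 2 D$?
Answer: $\frac{16}{49} \approx 0.32653$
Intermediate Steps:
$A{\left(K,V \right)} = V$
$I = -2$ ($I = -4 + 2 = -2$)
$\left(I + \frac{10}{A{\left(h{\left(-3,-4 \right)},7 \right)}}\right)^{2} = \left(-2 + \frac{10}{7}\right)^{2} = \left(- \frac{4}{7}\right)^{2} = \frac{16}{49}$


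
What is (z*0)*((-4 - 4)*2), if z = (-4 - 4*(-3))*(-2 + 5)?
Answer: 0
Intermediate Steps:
z = 24 (z = (-4 + 12)*3 = 8*3 = 24)
(z*0)*((-4 - 4)*2) = (24*0)*((-4 - 4)*2) = 0*(-8*2) = 0*(-16) = 0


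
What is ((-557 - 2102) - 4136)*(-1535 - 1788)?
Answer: 22579785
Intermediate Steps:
((-557 - 2102) - 4136)*(-1535 - 1788) = (-2659 - 4136)*(-3323) = -6795*(-3323) = 22579785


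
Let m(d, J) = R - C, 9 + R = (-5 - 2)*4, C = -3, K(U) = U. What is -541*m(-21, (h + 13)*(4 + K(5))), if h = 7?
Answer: 18394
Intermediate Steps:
R = -37 (R = -9 + (-5 - 2)*4 = -9 - 7*4 = -9 - 28 = -37)
m(d, J) = -34 (m(d, J) = -37 - 1*(-3) = -37 + 3 = -34)
-541*m(-21, (h + 13)*(4 + K(5))) = -541*(-34) = 18394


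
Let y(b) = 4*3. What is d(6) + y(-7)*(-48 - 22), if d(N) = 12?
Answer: -828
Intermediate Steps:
y(b) = 12
d(6) + y(-7)*(-48 - 22) = 12 + 12*(-48 - 22) = 12 + 12*(-70) = 12 - 840 = -828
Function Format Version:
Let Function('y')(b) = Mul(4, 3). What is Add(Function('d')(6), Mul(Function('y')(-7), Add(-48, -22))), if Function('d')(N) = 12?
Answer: -828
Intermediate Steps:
Function('y')(b) = 12
Add(Function('d')(6), Mul(Function('y')(-7), Add(-48, -22))) = Add(12, Mul(12, Add(-48, -22))) = Add(12, Mul(12, -70)) = Add(12, -840) = -828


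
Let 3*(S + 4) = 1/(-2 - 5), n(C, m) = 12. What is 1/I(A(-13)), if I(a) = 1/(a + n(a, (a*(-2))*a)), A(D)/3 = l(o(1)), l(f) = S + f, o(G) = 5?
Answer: 104/7 ≈ 14.857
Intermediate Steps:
S = -85/21 (S = -4 + 1/(3*(-2 - 5)) = -4 + (⅓)/(-7) = -4 + (⅓)*(-⅐) = -4 - 1/21 = -85/21 ≈ -4.0476)
l(f) = -85/21 + f
A(D) = 20/7 (A(D) = 3*(-85/21 + 5) = 3*(20/21) = 20/7)
I(a) = 1/(12 + a) (I(a) = 1/(a + 12) = 1/(12 + a))
1/I(A(-13)) = 1/(1/(12 + 20/7)) = 1/(1/(104/7)) = 1/(7/104) = 104/7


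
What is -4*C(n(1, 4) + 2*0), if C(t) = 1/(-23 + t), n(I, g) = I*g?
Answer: 4/19 ≈ 0.21053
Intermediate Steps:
-4*C(n(1, 4) + 2*0) = -4/(-23 + (1*4 + 2*0)) = -4/(-23 + (4 + 0)) = -4/(-23 + 4) = -4/(-19) = -4*(-1/19) = 4/19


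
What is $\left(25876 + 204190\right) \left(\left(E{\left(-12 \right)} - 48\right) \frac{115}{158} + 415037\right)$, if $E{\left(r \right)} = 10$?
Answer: $\frac{7542883598708}{79} \approx 9.548 \cdot 10^{10}$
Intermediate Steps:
$\left(25876 + 204190\right) \left(\left(E{\left(-12 \right)} - 48\right) \frac{115}{158} + 415037\right) = \left(25876 + 204190\right) \left(\left(10 - 48\right) \frac{115}{158} + 415037\right) = 230066 \left(- 38 \cdot 115 \cdot \frac{1}{158} + 415037\right) = 230066 \left(\left(-38\right) \frac{115}{158} + 415037\right) = 230066 \left(- \frac{2185}{79} + 415037\right) = 230066 \cdot \frac{32785738}{79} = \frac{7542883598708}{79}$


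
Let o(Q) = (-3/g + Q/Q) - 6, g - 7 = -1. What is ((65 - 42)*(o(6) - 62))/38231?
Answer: -3105/76462 ≈ -0.040608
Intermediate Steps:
g = 6 (g = 7 - 1 = 6)
o(Q) = -11/2 (o(Q) = (-3/6 + Q/Q) - 6 = (-3*⅙ + 1) - 6 = (-½ + 1) - 6 = ½ - 6 = -11/2)
((65 - 42)*(o(6) - 62))/38231 = ((65 - 42)*(-11/2 - 62))/38231 = (23*(-135/2))*(1/38231) = -3105/2*1/38231 = -3105/76462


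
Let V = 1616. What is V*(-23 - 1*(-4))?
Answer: -30704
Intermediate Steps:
V*(-23 - 1*(-4)) = 1616*(-23 - 1*(-4)) = 1616*(-23 + 4) = 1616*(-19) = -30704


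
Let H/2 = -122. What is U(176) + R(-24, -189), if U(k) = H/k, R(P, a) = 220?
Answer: 9619/44 ≈ 218.61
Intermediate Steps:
H = -244 (H = 2*(-122) = -244)
U(k) = -244/k
U(176) + R(-24, -189) = -244/176 + 220 = -244*1/176 + 220 = -61/44 + 220 = 9619/44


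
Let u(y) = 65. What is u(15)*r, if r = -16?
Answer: -1040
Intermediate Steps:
u(15)*r = 65*(-16) = -1040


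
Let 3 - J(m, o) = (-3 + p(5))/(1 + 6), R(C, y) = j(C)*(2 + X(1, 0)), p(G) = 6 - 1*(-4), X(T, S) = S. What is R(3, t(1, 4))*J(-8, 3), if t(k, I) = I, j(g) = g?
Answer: 12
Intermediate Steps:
p(G) = 10 (p(G) = 6 + 4 = 10)
R(C, y) = 2*C (R(C, y) = C*(2 + 0) = C*2 = 2*C)
J(m, o) = 2 (J(m, o) = 3 - (-3 + 10)/(1 + 6) = 3 - 7/7 = 3 - 1*1 = 3 - 1 = 2)
R(3, t(1, 4))*J(-8, 3) = (2*3)*2 = 6*2 = 12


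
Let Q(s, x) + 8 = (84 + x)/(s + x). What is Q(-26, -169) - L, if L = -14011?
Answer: 546134/39 ≈ 14003.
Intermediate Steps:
Q(s, x) = -8 + (84 + x)/(s + x)
Q(-26, -169) - L = (84 - 8*(-26) - 7*(-169))/(-26 - 169) - 1*(-14011) = (84 + 208 + 1183)/(-195) + 14011 = -1/195*1475 + 14011 = -295/39 + 14011 = 546134/39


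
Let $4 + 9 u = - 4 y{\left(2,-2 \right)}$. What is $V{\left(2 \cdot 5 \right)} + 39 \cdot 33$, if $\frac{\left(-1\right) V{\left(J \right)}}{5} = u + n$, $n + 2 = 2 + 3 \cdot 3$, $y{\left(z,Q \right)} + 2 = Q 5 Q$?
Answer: $\frac{11558}{9} \approx 1284.2$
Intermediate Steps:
$y{\left(z,Q \right)} = -2 + 5 Q^{2}$ ($y{\left(z,Q \right)} = -2 + Q 5 Q = -2 + 5 Q Q = -2 + 5 Q^{2}$)
$n = 9$ ($n = -2 + \left(2 + 3 \cdot 3\right) = -2 + \left(2 + 9\right) = -2 + 11 = 9$)
$u = - \frac{76}{9}$ ($u = - \frac{4}{9} + \frac{\left(-4\right) \left(-2 + 5 \left(-2\right)^{2}\right)}{9} = - \frac{4}{9} + \frac{\left(-4\right) \left(-2 + 5 \cdot 4\right)}{9} = - \frac{4}{9} + \frac{\left(-4\right) \left(-2 + 20\right)}{9} = - \frac{4}{9} + \frac{\left(-4\right) 18}{9} = - \frac{4}{9} + \frac{1}{9} \left(-72\right) = - \frac{4}{9} - 8 = - \frac{76}{9} \approx -8.4444$)
$V{\left(J \right)} = - \frac{25}{9}$ ($V{\left(J \right)} = - 5 \left(- \frac{76}{9} + 9\right) = \left(-5\right) \frac{5}{9} = - \frac{25}{9}$)
$V{\left(2 \cdot 5 \right)} + 39 \cdot 33 = - \frac{25}{9} + 39 \cdot 33 = - \frac{25}{9} + 1287 = \frac{11558}{9}$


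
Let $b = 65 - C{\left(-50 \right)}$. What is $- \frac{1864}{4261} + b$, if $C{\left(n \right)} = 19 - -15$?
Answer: $\frac{130227}{4261} \approx 30.563$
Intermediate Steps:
$C{\left(n \right)} = 34$ ($C{\left(n \right)} = 19 + 15 = 34$)
$b = 31$ ($b = 65 - 34 = 31$)
$- \frac{1864}{4261} + b = - \frac{1864}{4261} + 31 = \frac{130227}{4261}$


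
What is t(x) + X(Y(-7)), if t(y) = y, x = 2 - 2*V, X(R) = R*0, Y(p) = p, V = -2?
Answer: 6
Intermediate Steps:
X(R) = 0
x = 6 (x = 2 - 2*(-2) = 2 + 4 = 6)
t(x) + X(Y(-7)) = 6 + 0 = 6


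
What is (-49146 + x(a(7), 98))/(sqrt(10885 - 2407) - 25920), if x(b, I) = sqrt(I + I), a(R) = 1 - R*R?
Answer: 23583360/12441443 + 24566*sqrt(942)/111972987 ≈ 1.9023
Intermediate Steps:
a(R) = 1 - R**2
x(b, I) = sqrt(2)*sqrt(I) (x(b, I) = sqrt(2*I) = sqrt(2)*sqrt(I))
(-49146 + x(a(7), 98))/(sqrt(10885 - 2407) - 25920) = (-49146 + sqrt(2)*sqrt(98))/(sqrt(10885 - 2407) - 25920) = (-49146 + sqrt(2)*(7*sqrt(2)))/(sqrt(8478) - 25920) = (-49146 + 14)/(3*sqrt(942) - 25920) = -49132/(-25920 + 3*sqrt(942))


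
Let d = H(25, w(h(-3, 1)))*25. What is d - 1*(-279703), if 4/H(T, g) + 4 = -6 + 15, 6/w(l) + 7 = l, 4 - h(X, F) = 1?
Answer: 279723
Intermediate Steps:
h(X, F) = 3 (h(X, F) = 4 - 1*1 = 4 - 1 = 3)
w(l) = 6/(-7 + l)
H(T, g) = ⅘ (H(T, g) = 4/(-4 + (-6 + 15)) = 4/(-4 + 9) = 4/5 = 4*(⅕) = ⅘)
d = 20 (d = (⅘)*25 = 20)
d - 1*(-279703) = 20 - 1*(-279703) = 20 + 279703 = 279723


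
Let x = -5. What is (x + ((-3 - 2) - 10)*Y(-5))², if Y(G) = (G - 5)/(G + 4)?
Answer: 24025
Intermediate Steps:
Y(G) = (-5 + G)/(4 + G)
(x + ((-3 - 2) - 10)*Y(-5))² = (-5 + ((-3 - 2) - 10)*((-5 - 5)/(4 - 5)))² = (-5 + (-5 - 10)*(-10/(-1)))² = (-5 - (-15)*(-10))² = (-5 - 15*10)² = (-5 - 150)² = (-155)² = 24025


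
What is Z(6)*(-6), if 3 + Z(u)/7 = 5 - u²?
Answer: 1428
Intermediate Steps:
Z(u) = 14 - 7*u² (Z(u) = -21 + 7*(5 - u²) = -21 + (35 - 7*u²) = 14 - 7*u²)
Z(6)*(-6) = (14 - 7*6²)*(-6) = (14 - 7*36)*(-6) = (14 - 252)*(-6) = -238*(-6) = 1428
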